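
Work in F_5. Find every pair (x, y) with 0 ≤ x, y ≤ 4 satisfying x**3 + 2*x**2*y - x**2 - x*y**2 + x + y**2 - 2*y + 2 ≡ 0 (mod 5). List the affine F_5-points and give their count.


Affine F_5-points: {(0, 3), (0, 4), (3, 4)}; count = 3.

For each of the 25 pairs (x, y) ∈ F_5², evaluate f(x, y) mod 5. Record the zeros.
  x = 0: [0↦2, 1↦1, 2↦2, 3↦0, 4↦0]  zeros at y ∈ {3, 4}
  x = 1: [0↦3, 1↦3, 2↦3, 3↦3, 4↦3]  zeros at y ∈ ∅
  x = 2: [0↦3, 1↦3, 2↦1, 3↦2, 4↦1]  zeros at y ∈ ∅
  x = 3: [0↦3, 1↦2, 2↦2, 3↦3, 4↦0]  zeros at y ∈ {4}
  x = 4: [0↦4, 1↦1, 2↦2, 3↦2, 4↦1]  zeros at y ∈ ∅
Collecting zeros: affine points = {(0, 3), (0, 4), (3, 4)}.
Total count |C(F_5)_aff| = 3.


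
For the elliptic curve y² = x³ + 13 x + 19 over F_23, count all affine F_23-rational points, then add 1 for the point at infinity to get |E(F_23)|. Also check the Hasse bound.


Affine points = {(3, 4), (3, 19), (5, 5), (5, 18), (7, 4), (7, 19), (13, 4), (13, 19), (14, 1), (14, 22), (15, 1), (15, 22), (17, 1), (17, 22), (18, 6), (18, 17), (19, 8), (19, 15), (21, 10), (21, 13)}; affine count = 20; |E(F_23)| = 21.

Discriminant check: Δ ∝ 4a³ + 27b² = 4·13³ + 27·19² = 4·2197 + 27·361 ≡ 20 (mod 23). Nonzero ⇒ E is nonsingular.
For each x ∈ F_23, compute rhs = x³ + 13·x + 19 mod 23, then count y ∈ F_23 with y² ≡ rhs.
  x = 0: rhs = 19, matching y values: none (0 points).
  x = 1: rhs = 10, matching y values: none (0 points).
  x = 2: rhs = 7, matching y values: none (0 points).
  x = 3: rhs = 16, matching y values: 4, 19 (2 points).
  x = 4: rhs = 20, matching y values: none (0 points).
  x = 5: rhs = 2, matching y values: 5, 18 (2 points).
  x = 6: rhs = 14, matching y values: none (0 points).
  x = 7: rhs = 16, matching y values: 4, 19 (2 points).
  x = 8: rhs = 14, matching y values: none (0 points).
  x = 9: rhs = 14, matching y values: none (0 points).
  x = 10: rhs = 22, matching y values: none (0 points).
  x = 11: rhs = 21, matching y values: none (0 points).
  x = 12: rhs = 17, matching y values: none (0 points).
  x = 13: rhs = 16, matching y values: 4, 19 (2 points).
  x = 14: rhs = 1, matching y values: 1, 22 (2 points).
  x = 15: rhs = 1, matching y values: 1, 22 (2 points).
  x = 16: rhs = 22, matching y values: none (0 points).
  x = 17: rhs = 1, matching y values: 1, 22 (2 points).
  x = 18: rhs = 13, matching y values: 6, 17 (2 points).
  x = 19: rhs = 18, matching y values: 8, 15 (2 points).
  x = 20: rhs = 22, matching y values: none (0 points).
  x = 21: rhs = 8, matching y values: 10, 13 (2 points).
  x = 22: rhs = 5, matching y values: none (0 points).
Total affine count: 20.
Full point count |E(F_23)| = 20 + 1 = 21.
Hasse bound: |21 − (23+1)| = |-3| = 3 ≤ 2√23 ≈ 9.5917 ✓.


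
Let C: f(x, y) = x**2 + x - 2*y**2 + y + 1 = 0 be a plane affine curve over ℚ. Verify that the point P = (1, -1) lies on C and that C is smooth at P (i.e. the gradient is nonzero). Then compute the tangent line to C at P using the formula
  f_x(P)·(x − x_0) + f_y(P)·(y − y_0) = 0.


Tangent line at P: 3*x + 5*y + 2 = 0.

Step 1: f(1, -1) = 0, so P lies on C.
Step 2: partial derivatives
  f_x(x, y) = 2*x + 1, f_y(x, y) = 1 - 4*y.
  f_x(P) = 3, f_y(P) = 5 (gradient nonzero, so P is smooth).
Step 3: tangent line at P: 3·(x − 1) + 5·(y − -1) = 0.
Expanding: 3*x + 5*y + 2 = 0.


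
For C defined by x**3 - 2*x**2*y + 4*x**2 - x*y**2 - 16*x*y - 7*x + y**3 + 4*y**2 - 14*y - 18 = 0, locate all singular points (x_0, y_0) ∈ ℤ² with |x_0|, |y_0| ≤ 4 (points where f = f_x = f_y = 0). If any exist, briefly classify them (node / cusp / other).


Singular points: {(-3, -2)}; classification: node.

Compute partial derivatives:
  f_x = 3*x**2 - 4*x*y + 8*x - y**2 - 16*y - 7.
  f_y = -2*x**2 - 2*x*y - 16*x + 3*y**2 + 8*y - 14.
Scan x_0 ∈ {−4, ..., 4}. For each x_0, f_y(x_0, y) is a polynomial in y; find its integer roots y ∈ {−4, ..., 4}, then test f_x and f at those candidates.
  x = -4: f_y(-4, y) = 3*y**2 + 16*y + 18; no integer root y with |y| ≤ 4.
  x = -3: f_y(-3, y) = 3*y**2 + 14*y + 16; vanishes at y ∈ {-2}. (-3, -2): f_x = 0, f = 0 — SINGULAR.
  x = -2: f_y(-2, y) = 3*y**2 + 12*y + 10; no integer root y with |y| ≤ 4.
  x = -1: f_y(-1, y) = 3*y**2 + 10*y; vanishes at y ∈ {0}. (-1, 0): f_x = -12 ≠ 0.
  x = 0: f_y(0, y) = 3*y**2 + 8*y - 14; no integer root y with |y| ≤ 4.
  x = 1: f_y(1, y) = 3*y**2 + 6*y - 32; no integer root y with |y| ≤ 4.
  x = 2: f_y(2, y) = 3*y**2 + 4*y - 54; no integer root y with |y| ≤ 4.
  x = 3: f_y(3, y) = 3*y**2 + 2*y - 80; no integer root y with |y| ≤ 4.
  x = 4: f_y(4, y) = 3*y**2 - 110; no integer root y with |y| ≤ 4.
Only singular point on the grid: (-3, -2).
Classify: substitute x = -3 + u, y = -2 + v and expand: f = u**3 - 2*u**2*v - u**2 - u*v**2 + v**3 + v**2.
No constant or linear terms (consistent with a singular point). Quadratic part: -u**2 + v**2. Cubic part: u**3 - 2*u**2*v - u*v**2 + v**3.
The quadratic part v**2 - u**2 = (v − u)(v + u) splits into two distinct linear factors, so there are two distinct tangent lines y − -2 = ±(x − -3) — this is a node (ordinary double point).
Classification: node.


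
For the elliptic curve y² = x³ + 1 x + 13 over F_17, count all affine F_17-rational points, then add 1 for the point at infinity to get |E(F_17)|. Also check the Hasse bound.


Affine points = {(0, 8), (0, 9), (1, 7), (1, 10), (3, 3), (3, 14), (4, 8), (4, 9), (12, 6), (12, 11), (13, 8), (13, 9), (14, 0)}; affine count = 13; |E(F_17)| = 14.

Discriminant check: Δ ∝ 4a³ + 27b² = 4·1³ + 27·13² = 4·1 + 27·169 ≡ 11 (mod 17). Nonzero ⇒ E is nonsingular.
For each x ∈ F_17, compute rhs = x³ + 1·x + 13 mod 17, then count y ∈ F_17 with y² ≡ rhs.
  x = 0: rhs = 13, matching y values: 8, 9 (2 points).
  x = 1: rhs = 15, matching y values: 7, 10 (2 points).
  x = 2: rhs = 6, matching y values: none (0 points).
  x = 3: rhs = 9, matching y values: 3, 14 (2 points).
  x = 4: rhs = 13, matching y values: 8, 9 (2 points).
  x = 5: rhs = 7, matching y values: none (0 points).
  x = 6: rhs = 14, matching y values: none (0 points).
  x = 7: rhs = 6, matching y values: none (0 points).
  x = 8: rhs = 6, matching y values: none (0 points).
  x = 9: rhs = 3, matching y values: none (0 points).
  x = 10: rhs = 3, matching y values: none (0 points).
  x = 11: rhs = 12, matching y values: none (0 points).
  x = 12: rhs = 2, matching y values: 6, 11 (2 points).
  x = 13: rhs = 13, matching y values: 8, 9 (2 points).
  x = 14: rhs = 0, matching y values: 0 (1 points).
  x = 15: rhs = 3, matching y values: none (0 points).
  x = 16: rhs = 11, matching y values: none (0 points).
Total affine count: 13.
Full point count |E(F_17)| = 13 + 1 = 14.
Hasse bound: |14 − (17+1)| = |-4| = 4 ≤ 2√17 ≈ 8.2462 ✓.


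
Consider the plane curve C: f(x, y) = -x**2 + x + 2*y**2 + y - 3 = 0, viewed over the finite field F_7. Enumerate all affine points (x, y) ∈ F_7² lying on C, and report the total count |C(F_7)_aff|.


Affine F_7-points: {(0, 1), (0, 2), (1, 1), (1, 2), (4, 4), (4, 6)}; count = 6.

For each of the 49 pairs (x, y) ∈ F_7², evaluate f(x, y) mod 7. Record the zeros.
  x = 0: [0↦4, 1↦0, 2↦0, 3↦4, 4↦5, 5↦3, 6↦5]  zeros at y ∈ {1, 2}
  x = 1: [0↦4, 1↦0, 2↦0, 3↦4, 4↦5, 5↦3, 6↦5]  zeros at y ∈ {1, 2}
  x = 2: [0↦2, 1↦5, 2↦5, 3↦2, 4↦3, 5↦1, 6↦3]  zeros at y ∈ ∅
  x = 3: [0↦5, 1↦1, 2↦1, 3↦5, 4↦6, 5↦4, 6↦6]  zeros at y ∈ ∅
  x = 4: [0↦6, 1↦2, 2↦2, 3↦6, 4↦0, 5↦5, 6↦0]  zeros at y ∈ {4, 6}
  x = 5: [0↦5, 1↦1, 2↦1, 3↦5, 4↦6, 5↦4, 6↦6]  zeros at y ∈ ∅
  x = 6: [0↦2, 1↦5, 2↦5, 3↦2, 4↦3, 5↦1, 6↦3]  zeros at y ∈ ∅
Collecting zeros: affine points = {(0, 1), (0, 2), (1, 1), (1, 2), (4, 4), (4, 6)}.
Total count |C(F_7)_aff| = 6.


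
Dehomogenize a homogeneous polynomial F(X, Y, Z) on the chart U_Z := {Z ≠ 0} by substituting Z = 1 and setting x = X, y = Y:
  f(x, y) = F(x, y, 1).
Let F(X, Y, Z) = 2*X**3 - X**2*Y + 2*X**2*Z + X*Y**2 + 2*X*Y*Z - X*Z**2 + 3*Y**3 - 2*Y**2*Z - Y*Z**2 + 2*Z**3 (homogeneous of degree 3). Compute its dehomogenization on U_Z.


f(x, y) = 2*x**3 - x**2*y + 2*x**2 + x*y**2 + 2*x*y - x + 3*y**3 - 2*y**2 - y + 2

On U_Z we set Z = 1. Each monomial c·X^i·Y^j·Z^k in F becomes c·x^i·y^j·1^k = c·x^i·y^j.
Substituting Z = 1: F(X, Y, 1) = 2*x**3 - x**2*y + 2*x**2 + x*y**2 + 2*x*y - x + 3*y**3 - 2*y**2 - y + 2.
Note: deg(f) ≤ deg(F) = 3; strict inequality happens when F is divisible by Z (lost terms).


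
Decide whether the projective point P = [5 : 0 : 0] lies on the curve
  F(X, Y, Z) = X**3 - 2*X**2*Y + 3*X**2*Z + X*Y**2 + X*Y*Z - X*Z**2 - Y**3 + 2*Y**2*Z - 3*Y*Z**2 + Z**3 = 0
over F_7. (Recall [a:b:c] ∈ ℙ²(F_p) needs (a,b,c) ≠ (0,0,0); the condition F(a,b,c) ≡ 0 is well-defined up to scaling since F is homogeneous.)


F(5,0,0) ≡ 6 (mod 7); P is NOT on the curve.

Evaluate F(5, 0, 0) term-by-term (mod 7).
  X**3 ↦ 1·125·1·1 = 125
  -2*X**2*Y ↦ -2·25·0·1 = 0
  3*X**2*Z ↦ 3·25·1·0 = 0
  X*Y**2 ↦ 1·5·0·1 = 0
  X*Y*Z ↦ 1·5·0·0 = 0
  -X*Z**2 ↦ -1·5·1·0 = 0
  -Y**3 ↦ -1·1·0·1 = 0
  2*Y**2*Z ↦ 2·1·0·0 = 0
  -3*Y*Z**2 ↦ -3·1·0·0 = 0
  Z**3 ↦ 1·1·1·0 = 0
Sum: F(5, 0, 0) = (125) + (0) + (0) + (0) + (0) + (0) + (0) + (0) + (0) + (0) = 125.
Reducing mod 7: 125 ≡ 6 (mod 7).
Since F(a, b, c) ≡ 6 ≠ 0 (mod 7), P does NOT lie on the curve.


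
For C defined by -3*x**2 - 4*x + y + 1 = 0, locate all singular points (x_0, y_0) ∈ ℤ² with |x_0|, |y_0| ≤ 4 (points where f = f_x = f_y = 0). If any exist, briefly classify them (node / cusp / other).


No singular points in the scanned grid; C is smooth there.

Compute partial derivatives:
  f_x = -6*x - 4.
  f_y = 1.
f_y = 1 is a nonzero constant, so f_y never vanishes: no point (x, y) can satisfy f = f_x = f_y = 0. In particular no (x, y) ∈ {−4, ..., 4}² is singular; the curve is smooth.


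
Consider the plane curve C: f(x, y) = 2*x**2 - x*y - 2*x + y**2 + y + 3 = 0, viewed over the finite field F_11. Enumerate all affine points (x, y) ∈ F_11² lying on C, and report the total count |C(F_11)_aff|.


Affine F_11-points: {(0, 5), (4, 7), (5, 6), (5, 9), (6, 7), (6, 9), (9, 3), (9, 5), (10, 3), (10, 6)}; count = 10.

For each of the 121 pairs (x, y) ∈ F_11², evaluate f(x, y) mod 11. Record the zeros.
  x = 0: [0↦3, 1↦5, 2↦9, 3↦4, 4↦1, 5↦0, 6↦1, 7↦4, 8↦9, 9↦5, 10↦3]  zeros at y ∈ {5}
  x = 1: [0↦3, 1↦4, 2↦7, 3↦1, 4↦8, 5↦6, 6↦6, 7↦8, 8↦1, 9↦7, 10↦4]  zeros at y ∈ ∅
  x = 2: [0↦7, 1↦7, 2↦9, 3↦2, 4↦8, 5↦5, 6↦4, 7↦5, 8↦8, 9↦2, 10↦9]  zeros at y ∈ ∅
  x = 3: [0↦4, 1↦3, 2↦4, 3↦7, 4↦1, 5↦8, 6↦6, 7↦6, 8↦8, 9↦1, 10↦7]  zeros at y ∈ ∅
  x = 4: [0↦5, 1↦3, 2↦3, 3↦5, 4↦9, 5↦4, 6↦1, 7↦0, 8↦1, 9↦4, 10↦9]  zeros at y ∈ {7}
  x = 5: [0↦10, 1↦7, 2↦6, 3↦7, 4↦10, 5↦4, 6↦0, 7↦9, 8↦9, 9↦0, 10↦4]  zeros at y ∈ {6, 9}
  x = 6: [0↦8, 1↦4, 2↦2, 3↦2, 4↦4, 5↦8, 6↦3, 7↦0, 8↦10, 9↦0, 10↦3]  zeros at y ∈ {7, 9}
  x = 7: [0↦10, 1↦5, 2↦2, 3↦1, 4↦2, 5↦5, 6↦10, 7↦6, 8↦4, 9↦4, 10↦6]  zeros at y ∈ ∅
  x = 8: [0↦5, 1↦10, 2↦6, 3↦4, 4↦4, 5↦6, 6↦10, 7↦5, 8↦2, 9↦1, 10↦2]  zeros at y ∈ ∅
  x = 9: [0↦4, 1↦8, 2↦3, 3↦0, 4↦10, 5↦0, 6↦3, 7↦8, 8↦4, 9↦2, 10↦2]  zeros at y ∈ {3, 5}
  x = 10: [0↦7, 1↦10, 2↦4, 3↦0, 4↦9, 5↦9, 6↦0, 7↦4, 8↦10, 9↦7, 10↦6]  zeros at y ∈ {3, 6}
Collecting zeros: affine points = {(0, 5), (4, 7), (5, 6), (5, 9), (6, 7), (6, 9), (9, 3), (9, 5), (10, 3), (10, 6)}.
Total count |C(F_11)_aff| = 10.


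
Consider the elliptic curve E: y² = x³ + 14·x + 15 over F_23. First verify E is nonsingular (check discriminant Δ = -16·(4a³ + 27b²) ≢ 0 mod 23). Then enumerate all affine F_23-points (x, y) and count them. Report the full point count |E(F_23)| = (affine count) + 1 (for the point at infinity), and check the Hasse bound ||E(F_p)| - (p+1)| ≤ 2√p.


Affine points = {(5, 7), (5, 16), (6, 4), (6, 19), (8, 8), (8, 15), (12, 5), (12, 18), (13, 5), (13, 18), (15, 9), (15, 14), (18, 2), (18, 21), (21, 5), (21, 18), (22, 0)}; affine count = 17; |E(F_23)| = 18.

Discriminant check: Δ ∝ 4a³ + 27b² = 4·14³ + 27·15² = 4·2744 + 27·225 ≡ 8 (mod 23). Nonzero ⇒ E is nonsingular.
For each x ∈ F_23, compute rhs = x³ + 14·x + 15 mod 23, then count y ∈ F_23 with y² ≡ rhs.
  x = 0: rhs = 15, matching y values: none (0 points).
  x = 1: rhs = 7, matching y values: none (0 points).
  x = 2: rhs = 5, matching y values: none (0 points).
  x = 3: rhs = 15, matching y values: none (0 points).
  x = 4: rhs = 20, matching y values: none (0 points).
  x = 5: rhs = 3, matching y values: 7, 16 (2 points).
  x = 6: rhs = 16, matching y values: 4, 19 (2 points).
  x = 7: rhs = 19, matching y values: none (0 points).
  x = 8: rhs = 18, matching y values: 8, 15 (2 points).
  x = 9: rhs = 19, matching y values: none (0 points).
  x = 10: rhs = 5, matching y values: none (0 points).
  x = 11: rhs = 5, matching y values: none (0 points).
  x = 12: rhs = 2, matching y values: 5, 18 (2 points).
  x = 13: rhs = 2, matching y values: 5, 18 (2 points).
  x = 14: rhs = 11, matching y values: none (0 points).
  x = 15: rhs = 12, matching y values: 9, 14 (2 points).
  x = 16: rhs = 11, matching y values: none (0 points).
  x = 17: rhs = 14, matching y values: none (0 points).
  x = 18: rhs = 4, matching y values: 2, 21 (2 points).
  x = 19: rhs = 10, matching y values: none (0 points).
  x = 20: rhs = 15, matching y values: none (0 points).
  x = 21: rhs = 2, matching y values: 5, 18 (2 points).
  x = 22: rhs = 0, matching y values: 0 (1 points).
Total affine count: 17.
Full point count |E(F_23)| = 17 + 1 = 18.
Hasse bound: |18 − (23+1)| = |-6| = 6 ≤ 2√23 ≈ 9.5917 ✓.


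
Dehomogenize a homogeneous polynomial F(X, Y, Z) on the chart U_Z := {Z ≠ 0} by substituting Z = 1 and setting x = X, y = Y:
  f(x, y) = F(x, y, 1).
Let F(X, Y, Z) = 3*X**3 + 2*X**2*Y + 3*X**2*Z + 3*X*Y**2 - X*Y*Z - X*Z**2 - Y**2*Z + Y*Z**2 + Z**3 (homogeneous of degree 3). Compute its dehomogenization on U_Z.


f(x, y) = 3*x**3 + 2*x**2*y + 3*x**2 + 3*x*y**2 - x*y - x - y**2 + y + 1

On U_Z we set Z = 1. Each monomial c·X^i·Y^j·Z^k in F becomes c·x^i·y^j·1^k = c·x^i·y^j.
Substituting Z = 1: F(X, Y, 1) = 3*x**3 + 2*x**2*y + 3*x**2 + 3*x*y**2 - x*y - x - y**2 + y + 1.
Note: deg(f) ≤ deg(F) = 3; strict inequality happens when F is divisible by Z (lost terms).


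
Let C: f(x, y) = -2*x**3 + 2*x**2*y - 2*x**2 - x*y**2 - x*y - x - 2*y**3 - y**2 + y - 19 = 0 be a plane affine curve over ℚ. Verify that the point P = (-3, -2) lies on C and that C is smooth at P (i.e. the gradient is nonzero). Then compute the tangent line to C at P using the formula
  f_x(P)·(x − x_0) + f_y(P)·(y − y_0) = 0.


Tangent line at P: -21*x - 10*y - 83 = 0.

Step 1: f(-3, -2) = 0, so P lies on C.
Step 2: partial derivatives
  f_x(x, y) = -6*x**2 + 4*x*y - 4*x - y**2 - y - 1, f_y(x, y) = 2*x**2 - 2*x*y - x - 6*y**2 - 2*y + 1.
  f_x(P) = -21, f_y(P) = -10 (gradient nonzero, so P is smooth).
Step 3: tangent line at P: -21·(x − -3) + -10·(y − -2) = 0.
Expanding: -21*x - 10*y - 83 = 0.


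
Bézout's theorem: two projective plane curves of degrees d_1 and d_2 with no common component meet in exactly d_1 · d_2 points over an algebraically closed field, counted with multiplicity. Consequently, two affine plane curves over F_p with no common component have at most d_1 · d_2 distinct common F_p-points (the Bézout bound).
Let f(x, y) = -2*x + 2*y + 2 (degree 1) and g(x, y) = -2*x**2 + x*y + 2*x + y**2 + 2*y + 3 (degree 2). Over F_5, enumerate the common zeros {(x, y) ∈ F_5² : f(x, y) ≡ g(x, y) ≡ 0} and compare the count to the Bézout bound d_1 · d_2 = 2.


Common zeros: {(3, 2)}; count = 1; Bézout bound = 2.

deg(f) = 1, deg(g) = 2, so Bézout bound = 2.
Scan x ∈ F_5. For each x, list the y ∈ F_5 with f(x, y) ≡ 0 and those with g(x, y) ≡ 0 (mod 5); the common zeros in that column are the intersection.
  x = 0: f ≡ 0 at y ∈ {4}; g ≡ 0 at y ∈ ∅; common: ∅.
  x = 1: f ≡ 0 at y ∈ {0}; g ≡ 0 at y ∈ ∅; common: ∅.
  x = 2: f ≡ 0 at y ∈ {1}; g ≡ 0 at y ∈ {3}; common: ∅.
  x = 3: f ≡ 0 at y ∈ {2}; g ≡ 0 at y ∈ {2, 3}; common: {2}.
  x = 4: f ≡ 0 at y ∈ {3}; g ≡ 0 at y ∈ {2}; common: ∅.
Collecting: common zeros = {(3, 2)}, so the count is 1.
Comparison with the Bézout bound: 1 ≤ 2 = deg(f)·deg(g), as expected for curves with no common component (the affine F_5-count falls short of the bound because intersections may lie at infinity, over extension fields, or carry multiplicity).


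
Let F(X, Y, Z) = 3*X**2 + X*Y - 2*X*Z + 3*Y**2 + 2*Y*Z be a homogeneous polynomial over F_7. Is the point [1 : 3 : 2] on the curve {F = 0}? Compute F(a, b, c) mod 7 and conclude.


F(1,3,2) ≡ 6 (mod 7); P is NOT on the curve.

Evaluate F(1, 3, 2) term-by-term (mod 7).
  3*X**2 ↦ 3·1·1·1 = 3
  X*Y ↦ 1·1·3·1 = 3
  -2*X*Z ↦ -2·1·1·2 = -4
  3*Y**2 ↦ 3·1·9·1 = 27
  2*Y*Z ↦ 2·1·3·2 = 12
Sum: F(1, 3, 2) = (3) + (3) + (-4) + (27) + (12) = 41.
Reducing mod 7: 41 ≡ 6 (mod 7).
Since F(a, b, c) ≡ 6 ≠ 0 (mod 7), P does NOT lie on the curve.


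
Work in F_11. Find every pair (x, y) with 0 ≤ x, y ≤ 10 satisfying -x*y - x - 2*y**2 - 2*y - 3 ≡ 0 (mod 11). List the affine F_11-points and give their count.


Affine F_11-points: {(2, 1), (2, 8), (6, 2), (6, 5), (7, 3), (7, 9), (8, 0), (8, 6), (9, 4), (9, 7)}; count = 10.

For each of the 121 pairs (x, y) ∈ F_11², evaluate f(x, y) mod 11. Record the zeros.
  x = 0: [0↦8, 1↦4, 2↦7, 3↦6, 4↦1, 5↦3, 6↦1, 7↦6, 8↦7, 9↦4, 10↦8]  zeros at y ∈ ∅
  x = 1: [0↦7, 1↦2, 2↦4, 3↦2, 4↦7, 5↦8, 6↦5, 7↦9, 8↦9, 9↦5, 10↦8]  zeros at y ∈ ∅
  x = 2: [0↦6, 1↦0, 2↦1, 3↦9, 4↦2, 5↦2, 6↦9, 7↦1, 8↦0, 9↦6, 10↦8]  zeros at y ∈ {1, 8}
  x = 3: [0↦5, 1↦9, 2↦9, 3↦5, 4↦8, 5↦7, 6↦2, 7↦4, 8↦2, 9↦7, 10↦8]  zeros at y ∈ ∅
  x = 4: [0↦4, 1↦7, 2↦6, 3↦1, 4↦3, 5↦1, 6↦6, 7↦7, 8↦4, 9↦8, 10↦8]  zeros at y ∈ ∅
  x = 5: [0↦3, 1↦5, 2↦3, 3↦8, 4↦9, 5↦6, 6↦10, 7↦10, 8↦6, 9↦9, 10↦8]  zeros at y ∈ ∅
  x = 6: [0↦2, 1↦3, 2↦0, 3↦4, 4↦4, 5↦0, 6↦3, 7↦2, 8↦8, 9↦10, 10↦8]  zeros at y ∈ {2, 5}
  x = 7: [0↦1, 1↦1, 2↦8, 3↦0, 4↦10, 5↦5, 6↦7, 7↦5, 8↦10, 9↦0, 10↦8]  zeros at y ∈ {3, 9}
  x = 8: [0↦0, 1↦10, 2↦5, 3↦7, 4↦5, 5↦10, 6↦0, 7↦8, 8↦1, 9↦1, 10↦8]  zeros at y ∈ {0, 6}
  x = 9: [0↦10, 1↦8, 2↦2, 3↦3, 4↦0, 5↦4, 6↦4, 7↦0, 8↦3, 9↦2, 10↦8]  zeros at y ∈ {4, 7}
  x = 10: [0↦9, 1↦6, 2↦10, 3↦10, 4↦6, 5↦9, 6↦8, 7↦3, 8↦5, 9↦3, 10↦8]  zeros at y ∈ ∅
Collecting zeros: affine points = {(2, 1), (2, 8), (6, 2), (6, 5), (7, 3), (7, 9), (8, 0), (8, 6), (9, 4), (9, 7)}.
Total count |C(F_11)_aff| = 10.


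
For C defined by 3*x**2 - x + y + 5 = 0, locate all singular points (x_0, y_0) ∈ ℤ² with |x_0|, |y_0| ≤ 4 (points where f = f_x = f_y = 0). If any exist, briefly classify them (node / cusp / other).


No singular points in the scanned grid; C is smooth there.

Compute partial derivatives:
  f_x = 6*x - 1.
  f_y = 1.
f_y = 1 is a nonzero constant, so f_y never vanishes: no point (x, y) can satisfy f = f_x = f_y = 0. In particular no (x, y) ∈ {−4, ..., 4}² is singular; the curve is smooth.


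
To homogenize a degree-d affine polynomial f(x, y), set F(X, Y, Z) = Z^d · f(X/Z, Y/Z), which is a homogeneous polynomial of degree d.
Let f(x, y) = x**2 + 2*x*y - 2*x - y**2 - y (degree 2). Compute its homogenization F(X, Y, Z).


F(X, Y, Z) = X**2 + 2*X*Y - 2*X*Z - Y**2 - Y*Z

deg(f) = 2.
Substitute x = X/Z, y = Y/Z into f, then multiply by Z^2.
  monomial 1·x^2·y^0 ↦ 1·X^2·Y^0·Z^0.
  monomial 2·x^1·y^1 ↦ 2·X^1·Y^1·Z^0.
  monomial -2·x^1·y^0 ↦ -2·X^1·Y^0·Z^1.
  monomial -1·x^0·y^2 ↦ -1·X^0·Y^2·Z^0.
  monomial -1·x^0·y^1 ↦ -1·X^0·Y^1·Z^1.
Collecting: F(X, Y, Z) = X**2 + 2*X*Y - 2*X*Z - Y**2 - Y*Z.


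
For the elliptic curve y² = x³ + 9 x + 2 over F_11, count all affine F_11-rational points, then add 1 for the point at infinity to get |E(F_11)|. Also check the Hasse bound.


Affine points = {(1, 1), (1, 10), (3, 1), (3, 10), (4, 5), (4, 6), (7, 1), (7, 10), (8, 5), (8, 6), (9, 3), (9, 8), (10, 5), (10, 6)}; affine count = 14; |E(F_11)| = 15.

Discriminant check: Δ ∝ 4a³ + 27b² = 4·9³ + 27·2² = 4·729 + 27·4 ≡ 10 (mod 11). Nonzero ⇒ E is nonsingular.
For each x ∈ F_11, compute rhs = x³ + 9·x + 2 mod 11, then count y ∈ F_11 with y² ≡ rhs.
  x = 0: rhs = 2, matching y values: none (0 points).
  x = 1: rhs = 1, matching y values: 1, 10 (2 points).
  x = 2: rhs = 6, matching y values: none (0 points).
  x = 3: rhs = 1, matching y values: 1, 10 (2 points).
  x = 4: rhs = 3, matching y values: 5, 6 (2 points).
  x = 5: rhs = 7, matching y values: none (0 points).
  x = 6: rhs = 8, matching y values: none (0 points).
  x = 7: rhs = 1, matching y values: 1, 10 (2 points).
  x = 8: rhs = 3, matching y values: 5, 6 (2 points).
  x = 9: rhs = 9, matching y values: 3, 8 (2 points).
  x = 10: rhs = 3, matching y values: 5, 6 (2 points).
Total affine count: 14.
Full point count |E(F_11)| = 14 + 1 = 15.
Hasse bound: |15 − (11+1)| = |3| = 3 ≤ 2√11 ≈ 6.6332 ✓.


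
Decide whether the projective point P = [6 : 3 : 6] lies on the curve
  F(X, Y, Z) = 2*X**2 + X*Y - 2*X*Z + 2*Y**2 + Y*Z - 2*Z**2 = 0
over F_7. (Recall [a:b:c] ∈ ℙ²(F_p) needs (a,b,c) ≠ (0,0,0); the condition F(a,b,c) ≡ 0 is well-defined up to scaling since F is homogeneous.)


F(6,3,6) ≡ 3 (mod 7); P is NOT on the curve.

Evaluate F(6, 3, 6) term-by-term (mod 7).
  2*X**2 ↦ 2·36·1·1 = 72
  X*Y ↦ 1·6·3·1 = 18
  -2*X*Z ↦ -2·6·1·6 = -72
  2*Y**2 ↦ 2·1·9·1 = 18
  Y*Z ↦ 1·1·3·6 = 18
  -2*Z**2 ↦ -2·1·1·36 = -72
Sum: F(6, 3, 6) = (72) + (18) + (-72) + (18) + (18) + (-72) = -18.
Reducing mod 7: -18 ≡ 3 (mod 7).
Since F(a, b, c) ≡ 3 ≠ 0 (mod 7), P does NOT lie on the curve.


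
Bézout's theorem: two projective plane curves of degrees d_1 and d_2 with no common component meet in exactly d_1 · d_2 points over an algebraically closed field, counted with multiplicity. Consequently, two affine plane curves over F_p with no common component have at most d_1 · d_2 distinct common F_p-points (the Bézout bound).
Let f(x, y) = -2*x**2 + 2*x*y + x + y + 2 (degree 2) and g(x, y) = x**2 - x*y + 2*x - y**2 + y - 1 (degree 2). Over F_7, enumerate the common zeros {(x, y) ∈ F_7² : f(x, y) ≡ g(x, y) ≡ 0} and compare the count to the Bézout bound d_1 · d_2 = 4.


Common zeros: {(0, 5)}; count = 1; Bézout bound = 4.

deg(f) = 2, deg(g) = 2, so Bézout bound = 4.
Scan x ∈ F_7. For each x, list the y ∈ F_7 with f(x, y) ≡ 0 and those with g(x, y) ≡ 0 (mod 7); the common zeros in that column are the intersection.
  x = 0: f ≡ 0 at y ∈ {5}; g ≡ 0 at y ∈ {3, 5}; common: {5}.
  x = 1: f ≡ 0 at y ∈ {2}; g ≡ 0 at y ∈ {3, 4}; common: ∅.
  x = 2: f ≡ 0 at y ∈ {5}; g ≡ 0 at y ∈ {0, 6}; common: ∅.
  x = 3: f ≡ 0 at y ∈ ∅; g ≡ 0 at y ∈ {0, 5}; common: ∅.
  x = 4: f ≡ 0 at y ∈ {6}; g ≡ 0 at y ∈ ∅; common: ∅.
  x = 5: f ≡ 0 at y ∈ {2}; g ≡ 0 at y ∈ ∅; common: ∅.
  x = 6: f ≡ 0 at y ∈ {6}; g ≡ 0 at y ∈ ∅; common: ∅.
Collecting: common zeros = {(0, 5)}, so the count is 1.
Comparison with the Bézout bound: 1 ≤ 4 = deg(f)·deg(g), as expected for curves with no common component (the affine F_7-count falls short of the bound because intersections may lie at infinity, over extension fields, or carry multiplicity).


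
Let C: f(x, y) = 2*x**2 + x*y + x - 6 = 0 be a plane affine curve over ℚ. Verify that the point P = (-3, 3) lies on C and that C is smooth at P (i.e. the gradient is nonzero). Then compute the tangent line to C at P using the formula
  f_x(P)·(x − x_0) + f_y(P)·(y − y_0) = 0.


Tangent line at P: -8*x - 3*y - 15 = 0.

Step 1: f(-3, 3) = 0, so P lies on C.
Step 2: partial derivatives
  f_x(x, y) = 4*x + y + 1, f_y(x, y) = x.
  f_x(P) = -8, f_y(P) = -3 (gradient nonzero, so P is smooth).
Step 3: tangent line at P: -8·(x − -3) + -3·(y − 3) = 0.
Expanding: -8*x - 3*y - 15 = 0.


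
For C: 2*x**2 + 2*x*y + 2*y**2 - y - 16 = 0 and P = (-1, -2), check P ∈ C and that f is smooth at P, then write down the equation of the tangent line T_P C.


Tangent line at P: -8*x - 11*y - 30 = 0.

Step 1: f(-1, -2) = 0, so P lies on C.
Step 2: partial derivatives
  f_x(x, y) = 4*x + 2*y, f_y(x, y) = 2*x + 4*y - 1.
  f_x(P) = -8, f_y(P) = -11 (gradient nonzero, so P is smooth).
Step 3: tangent line at P: -8·(x − -1) + -11·(y − -2) = 0.
Expanding: -8*x - 11*y - 30 = 0.


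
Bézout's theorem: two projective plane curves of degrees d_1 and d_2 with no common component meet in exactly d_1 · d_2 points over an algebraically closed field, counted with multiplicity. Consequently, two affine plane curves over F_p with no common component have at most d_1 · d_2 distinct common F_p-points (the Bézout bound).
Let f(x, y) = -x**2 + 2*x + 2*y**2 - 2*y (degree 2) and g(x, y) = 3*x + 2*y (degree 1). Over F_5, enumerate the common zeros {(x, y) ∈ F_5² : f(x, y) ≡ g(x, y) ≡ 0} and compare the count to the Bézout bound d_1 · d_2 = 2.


Common zeros: {(0, 0)}; count = 1; Bézout bound = 2.

deg(f) = 2, deg(g) = 1, so Bézout bound = 2.
Scan x ∈ F_5. For each x, list the y ∈ F_5 with f(x, y) ≡ 0 and those with g(x, y) ≡ 0 (mod 5); the common zeros in that column are the intersection.
  x = 0: f ≡ 0 at y ∈ {0, 1}; g ≡ 0 at y ∈ {0}; common: {0}.
  x = 1: f ≡ 0 at y ∈ {2, 4}; g ≡ 0 at y ∈ {1}; common: ∅.
  x = 2: f ≡ 0 at y ∈ {0, 1}; g ≡ 0 at y ∈ {2}; common: ∅.
  x = 3: f ≡ 0 at y ∈ ∅; g ≡ 0 at y ∈ {3}; common: ∅.
  x = 4: f ≡ 0 at y ∈ ∅; g ≡ 0 at y ∈ {4}; common: ∅.
Collecting: common zeros = {(0, 0)}, so the count is 1.
Comparison with the Bézout bound: 1 ≤ 2 = deg(f)·deg(g), as expected for curves with no common component (the affine F_5-count falls short of the bound because intersections may lie at infinity, over extension fields, or carry multiplicity).


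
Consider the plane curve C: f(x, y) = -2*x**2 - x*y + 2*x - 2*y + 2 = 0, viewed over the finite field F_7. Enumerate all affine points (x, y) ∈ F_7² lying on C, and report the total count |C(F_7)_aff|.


Affine F_7-points: {(0, 1), (1, 3), (2, 3), (3, 5), (4, 1), (6, 5)}; count = 6.

For each of the 49 pairs (x, y) ∈ F_7², evaluate f(x, y) mod 7. Record the zeros.
  x = 0: [0↦2, 1↦0, 2↦5, 3↦3, 4↦1, 5↦6, 6↦4]  zeros at y ∈ {1}
  x = 1: [0↦2, 1↦6, 2↦3, 3↦0, 4↦4, 5↦1, 6↦5]  zeros at y ∈ {3}
  x = 2: [0↦5, 1↦1, 2↦4, 3↦0, 4↦3, 5↦6, 6↦2]  zeros at y ∈ {3}
  x = 3: [0↦4, 1↦6, 2↦1, 3↦3, 4↦5, 5↦0, 6↦2]  zeros at y ∈ {5}
  x = 4: [0↦6, 1↦0, 2↦1, 3↦2, 4↦3, 5↦4, 6↦5]  zeros at y ∈ {1}
  x = 5: [0↦4, 1↦4, 2↦4, 3↦4, 4↦4, 5↦4, 6↦4]  zeros at y ∈ ∅
  x = 6: [0↦5, 1↦4, 2↦3, 3↦2, 4↦1, 5↦0, 6↦6]  zeros at y ∈ {5}
Collecting zeros: affine points = {(0, 1), (1, 3), (2, 3), (3, 5), (4, 1), (6, 5)}.
Total count |C(F_7)_aff| = 6.


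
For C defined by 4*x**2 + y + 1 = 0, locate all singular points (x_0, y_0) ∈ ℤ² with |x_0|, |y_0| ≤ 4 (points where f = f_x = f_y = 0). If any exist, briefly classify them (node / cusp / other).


No singular points in the scanned grid; C is smooth there.

Compute partial derivatives:
  f_x = 8*x.
  f_y = 1.
f_y = 1 is a nonzero constant, so f_y never vanishes: no point (x, y) can satisfy f = f_x = f_y = 0. In particular no (x, y) ∈ {−4, ..., 4}² is singular; the curve is smooth.


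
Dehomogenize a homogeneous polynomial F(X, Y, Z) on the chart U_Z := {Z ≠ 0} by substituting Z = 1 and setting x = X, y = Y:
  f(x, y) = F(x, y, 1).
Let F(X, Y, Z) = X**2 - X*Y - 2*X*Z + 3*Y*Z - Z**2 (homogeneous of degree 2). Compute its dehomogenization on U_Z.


f(x, y) = x**2 - x*y - 2*x + 3*y - 1

On U_Z we set Z = 1. Each monomial c·X^i·Y^j·Z^k in F becomes c·x^i·y^j·1^k = c·x^i·y^j.
Substituting Z = 1: F(X, Y, 1) = x**2 - x*y - 2*x + 3*y - 1.
Note: deg(f) ≤ deg(F) = 2; strict inequality happens when F is divisible by Z (lost terms).


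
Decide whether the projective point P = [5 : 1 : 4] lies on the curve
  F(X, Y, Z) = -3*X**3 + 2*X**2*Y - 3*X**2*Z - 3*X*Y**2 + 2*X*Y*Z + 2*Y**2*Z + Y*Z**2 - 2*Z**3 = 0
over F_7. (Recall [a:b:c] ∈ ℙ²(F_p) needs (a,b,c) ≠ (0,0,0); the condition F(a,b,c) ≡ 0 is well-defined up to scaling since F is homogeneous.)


F(5,1,4) ≡ 3 (mod 7); P is NOT on the curve.

Evaluate F(5, 1, 4) term-by-term (mod 7).
  -3*X**3 ↦ -3·125·1·1 = -375
  2*X**2*Y ↦ 2·25·1·1 = 50
  -3*X**2*Z ↦ -3·25·1·4 = -300
  -3*X*Y**2 ↦ -3·5·1·1 = -15
  2*X*Y*Z ↦ 2·5·1·4 = 40
  2*Y**2*Z ↦ 2·1·1·4 = 8
  Y*Z**2 ↦ 1·1·1·16 = 16
  -2*Z**3 ↦ -2·1·1·64 = -128
Sum: F(5, 1, 4) = (-375) + (50) + (-300) + (-15) + (40) + (8) + (16) + (-128) = -704.
Reducing mod 7: -704 ≡ 3 (mod 7).
Since F(a, b, c) ≡ 3 ≠ 0 (mod 7), P does NOT lie on the curve.


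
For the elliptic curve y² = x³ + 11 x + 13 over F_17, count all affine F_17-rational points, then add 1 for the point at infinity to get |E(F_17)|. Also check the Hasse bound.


Affine points = {(0, 8), (0, 9), (1, 5), (1, 12), (2, 3), (2, 14), (4, 6), (4, 11), (7, 5), (7, 12), (8, 1), (8, 16), (9, 5), (9, 12), (10, 1), (10, 16), (14, 2), (14, 15), (15, 0), (16, 1), (16, 16)}; affine count = 21; |E(F_17)| = 22.

Discriminant check: Δ ∝ 4a³ + 27b² = 4·11³ + 27·13² = 4·1331 + 27·169 ≡ 10 (mod 17). Nonzero ⇒ E is nonsingular.
For each x ∈ F_17, compute rhs = x³ + 11·x + 13 mod 17, then count y ∈ F_17 with y² ≡ rhs.
  x = 0: rhs = 13, matching y values: 8, 9 (2 points).
  x = 1: rhs = 8, matching y values: 5, 12 (2 points).
  x = 2: rhs = 9, matching y values: 3, 14 (2 points).
  x = 3: rhs = 5, matching y values: none (0 points).
  x = 4: rhs = 2, matching y values: 6, 11 (2 points).
  x = 5: rhs = 6, matching y values: none (0 points).
  x = 6: rhs = 6, matching y values: none (0 points).
  x = 7: rhs = 8, matching y values: 5, 12 (2 points).
  x = 8: rhs = 1, matching y values: 1, 16 (2 points).
  x = 9: rhs = 8, matching y values: 5, 12 (2 points).
  x = 10: rhs = 1, matching y values: 1, 16 (2 points).
  x = 11: rhs = 3, matching y values: none (0 points).
  x = 12: rhs = 3, matching y values: none (0 points).
  x = 13: rhs = 7, matching y values: none (0 points).
  x = 14: rhs = 4, matching y values: 2, 15 (2 points).
  x = 15: rhs = 0, matching y values: 0 (1 points).
  x = 16: rhs = 1, matching y values: 1, 16 (2 points).
Total affine count: 21.
Full point count |E(F_17)| = 21 + 1 = 22.
Hasse bound: |22 − (17+1)| = |4| = 4 ≤ 2√17 ≈ 8.2462 ✓.


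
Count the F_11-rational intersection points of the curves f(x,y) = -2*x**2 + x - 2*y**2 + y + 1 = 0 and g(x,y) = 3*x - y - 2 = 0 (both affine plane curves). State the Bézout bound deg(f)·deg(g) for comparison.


Common zeros: {(2, 4), (6, 5)}; count = 2; Bézout bound = 2.

deg(f) = 2, deg(g) = 1, so Bézout bound = 2.
Scan x ∈ F_11. For each x, list the y ∈ F_11 with f(x, y) ≡ 0 and those with g(x, y) ≡ 0 (mod 11); the common zeros in that column are the intersection.
  x = 0: f ≡ 0 at y ∈ {1, 5}; g ≡ 0 at y ∈ {9}; common: ∅.
  x = 1: f ≡ 0 at y ∈ {0, 6}; g ≡ 0 at y ∈ {1}; common: ∅.
  x = 2: f ≡ 0 at y ∈ {2, 4}; g ≡ 0 at y ∈ {4}; common: {4}.
  x = 3: f ≡ 0 at y ∈ ∅; g ≡ 0 at y ∈ {7}; common: ∅.
  x = 4: f ≡ 0 at y ∈ {2, 4}; g ≡ 0 at y ∈ {10}; common: ∅.
  x = 5: f ≡ 0 at y ∈ {0, 6}; g ≡ 0 at y ∈ {2}; common: ∅.
  x = 6: f ≡ 0 at y ∈ {1, 5}; g ≡ 0 at y ∈ {5}; common: {5}.
  x = 7: f ≡ 0 at y ∈ ∅; g ≡ 0 at y ∈ {8}; common: ∅.
  x = 8: f ≡ 0 at y ∈ ∅; g ≡ 0 at y ∈ {0}; common: ∅.
  x = 9: f ≡ 0 at y ∈ ∅; g ≡ 0 at y ∈ {3}; common: ∅.
  x = 10: f ≡ 0 at y ∈ ∅; g ≡ 0 at y ∈ {6}; common: ∅.
Collecting: common zeros = {(2, 4), (6, 5)}, so the count is 2.
Comparison with the Bézout bound: 2 ≤ 2 = deg(f)·deg(g), as expected for curves with no common component (the bound is attained).


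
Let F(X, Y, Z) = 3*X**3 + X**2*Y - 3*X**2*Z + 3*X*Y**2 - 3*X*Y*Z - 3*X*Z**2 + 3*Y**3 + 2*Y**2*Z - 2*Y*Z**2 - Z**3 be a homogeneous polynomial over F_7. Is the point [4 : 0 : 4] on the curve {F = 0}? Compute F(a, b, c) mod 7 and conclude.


F(4,0,4) ≡ 3 (mod 7); P is NOT on the curve.

Evaluate F(4, 0, 4) term-by-term (mod 7).
  3*X**3 ↦ 3·64·1·1 = 192
  X**2*Y ↦ 1·16·0·1 = 0
  -3*X**2*Z ↦ -3·16·1·4 = -192
  3*X*Y**2 ↦ 3·4·0·1 = 0
  -3*X*Y*Z ↦ -3·4·0·4 = 0
  -3*X*Z**2 ↦ -3·4·1·16 = -192
  3*Y**3 ↦ 3·1·0·1 = 0
  2*Y**2*Z ↦ 2·1·0·4 = 0
  -2*Y*Z**2 ↦ -2·1·0·16 = 0
  -Z**3 ↦ -1·1·1·64 = -64
Sum: F(4, 0, 4) = (192) + (0) + (-192) + (0) + (0) + (-192) + (0) + (0) + (0) + (-64) = -256.
Reducing mod 7: -256 ≡ 3 (mod 7).
Since F(a, b, c) ≡ 3 ≠ 0 (mod 7), P does NOT lie on the curve.


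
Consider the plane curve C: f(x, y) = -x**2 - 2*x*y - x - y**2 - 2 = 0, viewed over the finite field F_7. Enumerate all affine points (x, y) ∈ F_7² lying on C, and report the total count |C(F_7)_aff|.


Affine F_7-points: {(1, 1), (1, 4), (3, 0), (3, 1), (4, 2), (4, 4), (5, 2)}; count = 7.

For each of the 49 pairs (x, y) ∈ F_7², evaluate f(x, y) mod 7. Record the zeros.
  x = 0: [0↦5, 1↦4, 2↦1, 3↦3, 4↦3, 5↦1, 6↦4]  zeros at y ∈ ∅
  x = 1: [0↦3, 1↦0, 2↦2, 3↦2, 4↦0, 5↦3, 6↦4]  zeros at y ∈ {1, 4}
  x = 2: [0↦6, 1↦1, 2↦1, 3↦6, 4↦2, 5↦3, 6↦2]  zeros at y ∈ ∅
  x = 3: [0↦0, 1↦0, 2↦5, 3↦1, 4↦2, 5↦1, 6↦5]  zeros at y ∈ {0, 1}
  x = 4: [0↦6, 1↦4, 2↦0, 3↦1, 4↦0, 5↦4, 6↦6]  zeros at y ∈ {2, 4}
  x = 5: [0↦3, 1↦6, 2↦0, 3↦6, 4↦3, 5↦5, 6↦5]  zeros at y ∈ {2}
  x = 6: [0↦5, 1↦6, 2↦5, 3↦2, 4↦4, 5↦4, 6↦2]  zeros at y ∈ ∅
Collecting zeros: affine points = {(1, 1), (1, 4), (3, 0), (3, 1), (4, 2), (4, 4), (5, 2)}.
Total count |C(F_7)_aff| = 7.


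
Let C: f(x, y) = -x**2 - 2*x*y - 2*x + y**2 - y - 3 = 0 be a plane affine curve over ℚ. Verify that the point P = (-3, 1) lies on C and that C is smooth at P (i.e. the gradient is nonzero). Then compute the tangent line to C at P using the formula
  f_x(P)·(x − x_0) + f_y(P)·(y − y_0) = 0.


Tangent line at P: 2*x + 7*y - 1 = 0.

Step 1: f(-3, 1) = 0, so P lies on C.
Step 2: partial derivatives
  f_x(x, y) = -2*x - 2*y - 2, f_y(x, y) = -2*x + 2*y - 1.
  f_x(P) = 2, f_y(P) = 7 (gradient nonzero, so P is smooth).
Step 3: tangent line at P: 2·(x − -3) + 7·(y − 1) = 0.
Expanding: 2*x + 7*y - 1 = 0.


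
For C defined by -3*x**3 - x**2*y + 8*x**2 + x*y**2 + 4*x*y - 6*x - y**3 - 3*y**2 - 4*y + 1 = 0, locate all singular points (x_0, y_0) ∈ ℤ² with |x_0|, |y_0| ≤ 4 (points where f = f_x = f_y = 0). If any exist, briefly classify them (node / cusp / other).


Singular points: {(1, -1)}; classification: cusp.

Compute partial derivatives:
  f_x = -9*x**2 - 2*x*y + 16*x + y**2 + 4*y - 6.
  f_y = -x**2 + 2*x*y + 4*x - 3*y**2 - 6*y - 4.
Scan x_0 ∈ {−4, ..., 4}. For each x_0, f_y(x_0, y) is a polynomial in y; find its integer roots y ∈ {−4, ..., 4}, then test f_x and f at those candidates.
  x = -4: f_y(-4, y) = -3*y**2 - 14*y - 36; no integer root y with |y| ≤ 4.
  x = -3: f_y(-3, y) = -3*y**2 - 12*y - 25; no integer root y with |y| ≤ 4.
  x = -2: f_y(-2, y) = -3*y**2 - 10*y - 16; no integer root y with |y| ≤ 4.
  x = -1: f_y(-1, y) = -3*y**2 - 8*y - 9; no integer root y with |y| ≤ 4.
  x = 0: f_y(0, y) = -3*y**2 - 6*y - 4; no integer root y with |y| ≤ 4.
  x = 1: f_y(1, y) = -3*y**2 - 4*y - 1; vanishes at y ∈ {-1}. (1, -1): f_x = 0, f = 0 — SINGULAR.
  x = 2: f_y(2, y) = -3*y**2 - 2*y; vanishes at y ∈ {0}. (2, 0): f_x = -10 ≠ 0.
  x = 3: f_y(3, y) = -3*y**2 - 1; no integer root y with |y| ≤ 4.
  x = 4: f_y(4, y) = -3*y**2 + 2*y - 4; no integer root y with |y| ≤ 4.
Only singular point on the grid: (1, -1).
Classify: substitute x = 1 + u, y = -1 + v and expand: f = -3*u**3 - u**2*v + u*v**2 - v**3 + v**2.
No constant or linear terms (consistent with a singular point). Quadratic part: v**2. Cubic part: -3*u**3 - u**2*v + u*v**2 - v**3.
The quadratic part v**2 is a perfect square, so there is a single (double) tangent line v = 0, i.e. y = -1. Restricting the cubic part to that line (v = 0) leaves -3*u**3 ≠ 0, so f is not divisible by v and the branch is v² ≈ 3*u**3 to lowest order — this is a cusp.
Classification: cusp.


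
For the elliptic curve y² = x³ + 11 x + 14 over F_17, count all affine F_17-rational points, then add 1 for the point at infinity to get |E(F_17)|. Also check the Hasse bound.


Affine points = {(1, 3), (1, 14), (7, 3), (7, 14), (8, 6), (8, 11), (9, 3), (9, 14), (10, 6), (10, 11), (11, 2), (11, 15), (12, 2), (12, 15), (13, 5), (13, 12), (15, 1), (15, 16), (16, 6), (16, 11)}; affine count = 20; |E(F_17)| = 21.

Discriminant check: Δ ∝ 4a³ + 27b² = 4·11³ + 27·14² = 4·1331 + 27·196 ≡ 8 (mod 17). Nonzero ⇒ E is nonsingular.
For each x ∈ F_17, compute rhs = x³ + 11·x + 14 mod 17, then count y ∈ F_17 with y² ≡ rhs.
  x = 0: rhs = 14, matching y values: none (0 points).
  x = 1: rhs = 9, matching y values: 3, 14 (2 points).
  x = 2: rhs = 10, matching y values: none (0 points).
  x = 3: rhs = 6, matching y values: none (0 points).
  x = 4: rhs = 3, matching y values: none (0 points).
  x = 5: rhs = 7, matching y values: none (0 points).
  x = 6: rhs = 7, matching y values: none (0 points).
  x = 7: rhs = 9, matching y values: 3, 14 (2 points).
  x = 8: rhs = 2, matching y values: 6, 11 (2 points).
  x = 9: rhs = 9, matching y values: 3, 14 (2 points).
  x = 10: rhs = 2, matching y values: 6, 11 (2 points).
  x = 11: rhs = 4, matching y values: 2, 15 (2 points).
  x = 12: rhs = 4, matching y values: 2, 15 (2 points).
  x = 13: rhs = 8, matching y values: 5, 12 (2 points).
  x = 14: rhs = 5, matching y values: none (0 points).
  x = 15: rhs = 1, matching y values: 1, 16 (2 points).
  x = 16: rhs = 2, matching y values: 6, 11 (2 points).
Total affine count: 20.
Full point count |E(F_17)| = 20 + 1 = 21.
Hasse bound: |21 − (17+1)| = |3| = 3 ≤ 2√17 ≈ 8.2462 ✓.


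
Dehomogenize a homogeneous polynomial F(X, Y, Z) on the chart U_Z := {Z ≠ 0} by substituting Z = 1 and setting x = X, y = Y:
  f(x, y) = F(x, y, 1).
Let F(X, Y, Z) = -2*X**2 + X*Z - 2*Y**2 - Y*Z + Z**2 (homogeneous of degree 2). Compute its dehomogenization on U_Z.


f(x, y) = -2*x**2 + x - 2*y**2 - y + 1

On U_Z we set Z = 1. Each monomial c·X^i·Y^j·Z^k in F becomes c·x^i·y^j·1^k = c·x^i·y^j.
Substituting Z = 1: F(X, Y, 1) = -2*x**2 + x - 2*y**2 - y + 1.
Note: deg(f) ≤ deg(F) = 2; strict inequality happens when F is divisible by Z (lost terms).


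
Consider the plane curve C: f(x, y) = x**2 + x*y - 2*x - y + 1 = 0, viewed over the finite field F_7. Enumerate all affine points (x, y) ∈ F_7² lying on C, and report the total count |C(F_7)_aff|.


Affine F_7-points: {(0, 1), (1, 0), (1, 1), (1, 2), (1, 3), (1, 4), (1, 5), (1, 6), (2, 6), (3, 5), (4, 4), (5, 3), (6, 2)}; count = 13.

For each of the 49 pairs (x, y) ∈ F_7², evaluate f(x, y) mod 7. Record the zeros.
  x = 0: [0↦1, 1↦0, 2↦6, 3↦5, 4↦4, 5↦3, 6↦2]  zeros at y ∈ {1}
  x = 1: [0↦0, 1↦0, 2↦0, 3↦0, 4↦0, 5↦0, 6↦0]  zeros at y ∈ {0, 1, 2, 3, 4, 5, 6}
  x = 2: [0↦1, 1↦2, 2↦3, 3↦4, 4↦5, 5↦6, 6↦0]  zeros at y ∈ {6}
  x = 3: [0↦4, 1↦6, 2↦1, 3↦3, 4↦5, 5↦0, 6↦2]  zeros at y ∈ {5}
  x = 4: [0↦2, 1↦5, 2↦1, 3↦4, 4↦0, 5↦3, 6↦6]  zeros at y ∈ {4}
  x = 5: [0↦2, 1↦6, 2↦3, 3↦0, 4↦4, 5↦1, 6↦5]  zeros at y ∈ {3}
  x = 6: [0↦4, 1↦2, 2↦0, 3↦5, 4↦3, 5↦1, 6↦6]  zeros at y ∈ {2}
Collecting zeros: affine points = {(0, 1), (1, 0), (1, 1), (1, 2), (1, 3), (1, 4), (1, 5), (1, 6), (2, 6), (3, 5), (4, 4), (5, 3), (6, 2)}.
Total count |C(F_7)_aff| = 13.
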